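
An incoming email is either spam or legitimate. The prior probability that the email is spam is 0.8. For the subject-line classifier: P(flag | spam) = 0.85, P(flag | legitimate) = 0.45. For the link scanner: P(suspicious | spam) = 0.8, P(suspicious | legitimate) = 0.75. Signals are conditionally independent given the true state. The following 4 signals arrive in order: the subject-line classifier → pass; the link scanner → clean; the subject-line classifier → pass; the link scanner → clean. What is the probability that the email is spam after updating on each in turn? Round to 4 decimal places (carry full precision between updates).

After the subject-line classifier='pass': P(spam) = 0.15·0.8000 / (0.15·0.8000 + 0.55·0.2000) ≈ 0.5217
After the link scanner='clean': P(spam) = 0.2·0.5217 / (0.2·0.5217 + 0.25·0.4783) ≈ 0.4660
After the subject-line classifier='pass': P(spam) = 0.15·0.4660 / (0.15·0.4660 + 0.55·0.5340) ≈ 0.1923
After the link scanner='clean': P(spam) = 0.2·0.1923 / (0.2·0.1923 + 0.25·0.8077) ≈ 0.1600

0.1600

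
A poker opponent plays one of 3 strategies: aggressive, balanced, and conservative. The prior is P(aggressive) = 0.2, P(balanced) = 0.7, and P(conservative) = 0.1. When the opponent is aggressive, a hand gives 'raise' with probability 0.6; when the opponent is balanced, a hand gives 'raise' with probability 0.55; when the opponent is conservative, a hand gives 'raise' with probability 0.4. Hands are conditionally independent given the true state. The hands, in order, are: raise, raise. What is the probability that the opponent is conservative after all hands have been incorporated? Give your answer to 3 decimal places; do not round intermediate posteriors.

0.053

After 'raise': normaliser = 0.6·0.2000 + 0.55·0.7000 + 0.4·0.1000; P(aggressive) ≈ 0.2202, P(balanced) ≈ 0.7064, P(conservative) ≈ 0.0734
After 'raise': normaliser = 0.6·0.2202 + 0.55·0.7064 + 0.4·0.0734; P(aggressive) ≈ 0.2402, P(balanced) ≈ 0.7064, P(conservative) ≈ 0.0534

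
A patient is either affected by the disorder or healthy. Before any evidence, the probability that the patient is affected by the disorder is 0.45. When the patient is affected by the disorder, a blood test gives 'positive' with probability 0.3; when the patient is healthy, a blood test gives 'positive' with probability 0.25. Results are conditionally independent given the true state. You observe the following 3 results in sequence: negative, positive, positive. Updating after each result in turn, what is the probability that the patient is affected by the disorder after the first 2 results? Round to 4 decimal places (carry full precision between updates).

0.4782

After 'negative': P(affected) = 0.7·0.4500 / (0.7·0.4500 + 0.75·0.5500) ≈ 0.4330
After 'positive': P(affected) = 0.3·0.4330 / (0.3·0.4330 + 0.25·0.5670) ≈ 0.4782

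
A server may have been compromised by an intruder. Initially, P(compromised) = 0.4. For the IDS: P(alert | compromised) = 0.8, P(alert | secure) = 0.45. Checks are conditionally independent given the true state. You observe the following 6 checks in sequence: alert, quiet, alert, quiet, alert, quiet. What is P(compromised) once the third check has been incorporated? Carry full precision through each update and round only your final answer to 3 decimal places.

0.434

After 'alert': P(compromised) = 0.8·0.4000 / (0.8·0.4000 + 0.45·0.6000) ≈ 0.5424
After 'quiet': P(compromised) = 0.2·0.5424 / (0.2·0.5424 + 0.55·0.4576) ≈ 0.3012
After 'alert': P(compromised) = 0.8·0.3012 / (0.8·0.3012 + 0.45·0.6988) ≈ 0.4338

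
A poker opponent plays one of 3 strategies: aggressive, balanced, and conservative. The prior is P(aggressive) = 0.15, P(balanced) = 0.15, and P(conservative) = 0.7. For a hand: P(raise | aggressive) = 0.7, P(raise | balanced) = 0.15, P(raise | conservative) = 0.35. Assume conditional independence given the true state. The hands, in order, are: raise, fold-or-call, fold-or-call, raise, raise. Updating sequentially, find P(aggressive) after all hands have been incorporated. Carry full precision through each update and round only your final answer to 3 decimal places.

Each posterior becomes the prior for the next update.
After 'raise': normaliser = 0.7·0.1500 + 0.15·0.1500 + 0.35·0.7000; P(aggressive) ≈ 0.2819, P(balanced) ≈ 0.0604, P(conservative) ≈ 0.6577
After 'fold-or-call': normaliser = 0.3·0.2819 + 0.85·0.0604 + 0.65·0.6577; P(aggressive) ≈ 0.1501, P(balanced) ≈ 0.0911, P(conservative) ≈ 0.7588
After 'fold-or-call': normaliser = 0.3·0.1501 + 0.85·0.0911 + 0.65·0.7588; P(aggressive) ≈ 0.0731, P(balanced) ≈ 0.1258, P(conservative) ≈ 0.8011
After 'raise': normaliser = 0.7·0.0731 + 0.15·0.1258 + 0.35·0.8011; P(aggressive) ≈ 0.1461, P(balanced) ≈ 0.0538, P(conservative) ≈ 0.8001
After 'raise': normaliser = 0.7·0.1461 + 0.15·0.0538 + 0.35·0.8001; P(aggressive) ≈ 0.2620, P(balanced) ≈ 0.0207, P(conservative) ≈ 0.7174

0.262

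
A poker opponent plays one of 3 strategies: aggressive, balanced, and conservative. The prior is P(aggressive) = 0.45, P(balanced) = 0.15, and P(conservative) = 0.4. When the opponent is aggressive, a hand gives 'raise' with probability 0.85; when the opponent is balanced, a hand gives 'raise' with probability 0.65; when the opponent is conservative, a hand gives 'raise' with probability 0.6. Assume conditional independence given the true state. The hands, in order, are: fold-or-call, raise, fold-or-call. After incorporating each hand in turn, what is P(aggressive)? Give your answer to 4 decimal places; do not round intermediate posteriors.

After 'fold-or-call': normaliser = 0.15·0.4500 + 0.35·0.1500 + 0.4·0.4000; P(aggressive) ≈ 0.2411, P(balanced) ≈ 0.1875, P(conservative) ≈ 0.5714
After 'raise': normaliser = 0.85·0.2411 + 0.65·0.1875 + 0.6·0.5714; P(aggressive) ≈ 0.3060, P(balanced) ≈ 0.1820, P(conservative) ≈ 0.5120
After 'fold-or-call': normaliser = 0.15·0.3060 + 0.35·0.1820 + 0.4·0.5120; P(aggressive) ≈ 0.1460, P(balanced) ≈ 0.2026, P(conservative) ≈ 0.6514

0.1460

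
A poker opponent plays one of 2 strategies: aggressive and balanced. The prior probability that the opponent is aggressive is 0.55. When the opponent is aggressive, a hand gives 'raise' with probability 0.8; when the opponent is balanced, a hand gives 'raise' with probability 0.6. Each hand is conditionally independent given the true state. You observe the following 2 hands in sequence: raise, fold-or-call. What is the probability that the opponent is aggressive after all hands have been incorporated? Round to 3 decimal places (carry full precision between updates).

After 'raise': P(aggressive) = 0.8·0.5500 / (0.8·0.5500 + 0.6·0.4500) ≈ 0.6197
After 'fold-or-call': P(aggressive) = 0.2·0.6197 / (0.2·0.6197 + 0.4·0.3803) ≈ 0.4490

0.449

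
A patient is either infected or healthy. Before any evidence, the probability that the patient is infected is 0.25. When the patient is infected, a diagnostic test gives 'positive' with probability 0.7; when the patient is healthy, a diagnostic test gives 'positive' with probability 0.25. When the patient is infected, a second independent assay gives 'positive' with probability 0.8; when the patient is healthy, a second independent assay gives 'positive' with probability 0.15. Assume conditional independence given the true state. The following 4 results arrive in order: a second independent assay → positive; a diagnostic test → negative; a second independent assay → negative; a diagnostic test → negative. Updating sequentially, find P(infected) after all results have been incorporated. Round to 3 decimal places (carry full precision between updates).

0.063

After a second independent assay='positive': P(infected) = 0.8·0.2500 / (0.8·0.2500 + 0.15·0.7500) ≈ 0.6400
After a diagnostic test='negative': P(infected) = 0.3·0.6400 / (0.3·0.6400 + 0.75·0.3600) ≈ 0.4156
After a second independent assay='negative': P(infected) = 0.2·0.4156 / (0.2·0.4156 + 0.85·0.5844) ≈ 0.1433
After a diagnostic test='negative': P(infected) = 0.3·0.1433 / (0.3·0.1433 + 0.75·0.8567) ≈ 0.0627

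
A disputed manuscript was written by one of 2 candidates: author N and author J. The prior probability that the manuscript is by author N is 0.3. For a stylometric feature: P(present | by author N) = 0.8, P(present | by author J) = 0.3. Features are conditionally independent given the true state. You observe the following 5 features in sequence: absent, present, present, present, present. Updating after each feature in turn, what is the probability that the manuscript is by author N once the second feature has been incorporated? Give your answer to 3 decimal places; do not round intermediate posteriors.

Apply Bayes' rule sequentially, carrying P(author N) forward.
After 'absent': P(author N) = 0.2·0.3000 / (0.2·0.3000 + 0.7·0.7000) ≈ 0.1091
After 'present': P(author N) = 0.8·0.1091 / (0.8·0.1091 + 0.3·0.8909) ≈ 0.2462

0.246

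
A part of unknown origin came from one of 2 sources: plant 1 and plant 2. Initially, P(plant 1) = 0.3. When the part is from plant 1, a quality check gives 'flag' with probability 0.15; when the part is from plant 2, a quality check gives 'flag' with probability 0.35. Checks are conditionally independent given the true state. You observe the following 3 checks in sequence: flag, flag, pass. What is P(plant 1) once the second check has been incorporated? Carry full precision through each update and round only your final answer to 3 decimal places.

After 'flag': P(plant 1) = 0.15·0.3000 / (0.15·0.3000 + 0.35·0.7000) ≈ 0.1552
After 'flag': P(plant 1) = 0.15·0.1552 / (0.15·0.1552 + 0.35·0.8448) ≈ 0.0730

0.073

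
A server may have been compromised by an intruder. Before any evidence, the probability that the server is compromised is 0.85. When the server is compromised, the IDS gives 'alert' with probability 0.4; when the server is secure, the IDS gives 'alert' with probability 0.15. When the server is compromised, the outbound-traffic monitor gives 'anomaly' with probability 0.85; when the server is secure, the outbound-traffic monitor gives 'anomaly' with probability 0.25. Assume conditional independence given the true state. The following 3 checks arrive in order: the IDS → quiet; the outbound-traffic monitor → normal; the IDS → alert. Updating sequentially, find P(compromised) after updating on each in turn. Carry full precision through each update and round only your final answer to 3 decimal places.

After the IDS='quiet': P(compromised) = 0.6·0.8500 / (0.6·0.8500 + 0.85·0.1500) ≈ 0.8000
After the outbound-traffic monitor='normal': P(compromised) = 0.15·0.8000 / (0.15·0.8000 + 0.75·0.2000) ≈ 0.4444
After the IDS='alert': P(compromised) = 0.4·0.4444 / (0.4·0.4444 + 0.15·0.5556) ≈ 0.6809

0.681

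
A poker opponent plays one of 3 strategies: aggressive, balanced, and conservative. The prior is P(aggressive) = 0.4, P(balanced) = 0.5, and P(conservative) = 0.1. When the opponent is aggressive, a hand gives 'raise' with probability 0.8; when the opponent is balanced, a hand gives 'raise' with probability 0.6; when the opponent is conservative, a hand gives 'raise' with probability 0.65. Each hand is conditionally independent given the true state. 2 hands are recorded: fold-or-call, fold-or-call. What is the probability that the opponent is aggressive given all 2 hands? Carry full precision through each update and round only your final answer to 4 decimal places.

Each posterior becomes the prior for the next update.
After 'fold-or-call': normaliser = 0.2·0.4000 + 0.4·0.5000 + 0.35·0.1000; P(aggressive) ≈ 0.2540, P(balanced) ≈ 0.6349, P(conservative) ≈ 0.1111
After 'fold-or-call': normaliser = 0.2·0.2540 + 0.4·0.6349 + 0.35·0.1111; P(aggressive) ≈ 0.1478, P(balanced) ≈ 0.7390, P(conservative) ≈ 0.1132

0.1478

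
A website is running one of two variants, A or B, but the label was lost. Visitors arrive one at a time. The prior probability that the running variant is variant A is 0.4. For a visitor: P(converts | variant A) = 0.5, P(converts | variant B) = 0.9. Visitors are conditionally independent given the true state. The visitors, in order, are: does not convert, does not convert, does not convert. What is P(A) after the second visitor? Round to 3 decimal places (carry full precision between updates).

After 'does not convert': P(A) = 0.5·0.4000 / (0.5·0.4000 + 0.1·0.6000) ≈ 0.7692
After 'does not convert': P(A) = 0.5·0.7692 / (0.5·0.7692 + 0.1·0.2308) ≈ 0.9434

0.943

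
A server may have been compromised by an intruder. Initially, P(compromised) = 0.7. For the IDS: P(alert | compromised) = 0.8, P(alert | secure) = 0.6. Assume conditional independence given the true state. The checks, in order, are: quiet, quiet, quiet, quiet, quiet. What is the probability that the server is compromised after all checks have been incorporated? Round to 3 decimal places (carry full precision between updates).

0.068

After 'quiet': P(compromised) = 0.2·0.7000 / (0.2·0.7000 + 0.4·0.3000) ≈ 0.5385
After 'quiet': P(compromised) = 0.2·0.5385 / (0.2·0.5385 + 0.4·0.4615) ≈ 0.3684
After 'quiet': P(compromised) = 0.2·0.3684 / (0.2·0.3684 + 0.4·0.6316) ≈ 0.2258
After 'quiet': P(compromised) = 0.2·0.2258 / (0.2·0.2258 + 0.4·0.7742) ≈ 0.1273
After 'quiet': P(compromised) = 0.2·0.1273 / (0.2·0.1273 + 0.4·0.8727) ≈ 0.0680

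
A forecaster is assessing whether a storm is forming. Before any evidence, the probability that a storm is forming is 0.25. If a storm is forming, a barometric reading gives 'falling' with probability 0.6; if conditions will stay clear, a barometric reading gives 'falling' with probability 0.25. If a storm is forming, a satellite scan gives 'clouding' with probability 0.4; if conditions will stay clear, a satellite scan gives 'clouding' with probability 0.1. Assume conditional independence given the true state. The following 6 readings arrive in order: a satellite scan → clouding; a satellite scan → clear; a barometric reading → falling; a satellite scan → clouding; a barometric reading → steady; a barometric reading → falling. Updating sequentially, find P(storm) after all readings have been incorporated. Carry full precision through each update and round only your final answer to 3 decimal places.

Each posterior becomes the prior for the next update.
After a satellite scan='clouding': P(storm) = 0.4·0.2500 / (0.4·0.2500 + 0.1·0.7500) ≈ 0.5714
After a satellite scan='clear': P(storm) = 0.6·0.5714 / (0.6·0.5714 + 0.9·0.4286) ≈ 0.4706
After a barometric reading='falling': P(storm) = 0.6·0.4706 / (0.6·0.4706 + 0.25·0.5294) ≈ 0.6809
After a satellite scan='clouding': P(storm) = 0.4·0.6809 / (0.4·0.6809 + 0.1·0.3191) ≈ 0.8951
After a barometric reading='steady': P(storm) = 0.4·0.8951 / (0.4·0.8951 + 0.75·0.1049) ≈ 0.8199
After a barometric reading='falling': P(storm) = 0.6·0.8199 / (0.6·0.8199 + 0.25·0.1801) ≈ 0.9161

0.916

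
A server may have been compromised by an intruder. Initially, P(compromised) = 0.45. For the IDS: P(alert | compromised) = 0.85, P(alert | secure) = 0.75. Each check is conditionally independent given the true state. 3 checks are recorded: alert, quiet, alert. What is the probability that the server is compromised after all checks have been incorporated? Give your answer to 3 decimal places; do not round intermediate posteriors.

Apply Bayes' rule sequentially, carrying P(compromised) forward.
After 'alert': P(compromised) = 0.85·0.4500 / (0.85·0.4500 + 0.75·0.5500) ≈ 0.4811
After 'quiet': P(compromised) = 0.15·0.4811 / (0.15·0.4811 + 0.25·0.5189) ≈ 0.3575
After 'alert': P(compromised) = 0.85·0.3575 / (0.85·0.3575 + 0.75·0.6425) ≈ 0.3867

0.387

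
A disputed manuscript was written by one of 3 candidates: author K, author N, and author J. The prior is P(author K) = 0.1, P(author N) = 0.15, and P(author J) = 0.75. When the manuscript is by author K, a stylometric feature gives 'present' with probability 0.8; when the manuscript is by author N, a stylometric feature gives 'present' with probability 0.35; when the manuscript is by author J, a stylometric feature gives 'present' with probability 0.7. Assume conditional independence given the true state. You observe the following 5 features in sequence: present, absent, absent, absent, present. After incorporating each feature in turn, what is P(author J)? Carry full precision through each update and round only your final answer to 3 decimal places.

0.641

After 'present': normaliser = 0.8·0.1000 + 0.35·0.1500 + 0.7·0.7500; P(author K) ≈ 0.1217, P(author N) ≈ 0.0798, P(author J) ≈ 0.7985
After 'absent': normaliser = 0.2·0.1217 + 0.65·0.0798 + 0.3·0.7985; P(author K) ≈ 0.0771, P(author N) ≈ 0.1644, P(author J) ≈ 0.7586
After 'absent': normaliser = 0.2·0.0771 + 0.65·0.1644 + 0.3·0.7586; P(author K) ≈ 0.0441, P(author N) ≈ 0.3054, P(author J) ≈ 0.6505
After 'absent': normaliser = 0.2·0.0441 + 0.65·0.3054 + 0.3·0.6505; P(author K) ≈ 0.0219, P(author N) ≈ 0.4932, P(author J) ≈ 0.4849
After 'present': normaliser = 0.8·0.0219 + 0.35·0.4932 + 0.7·0.4849; P(author K) ≈ 0.0331, P(author N) ≈ 0.3260, P(author J) ≈ 0.6410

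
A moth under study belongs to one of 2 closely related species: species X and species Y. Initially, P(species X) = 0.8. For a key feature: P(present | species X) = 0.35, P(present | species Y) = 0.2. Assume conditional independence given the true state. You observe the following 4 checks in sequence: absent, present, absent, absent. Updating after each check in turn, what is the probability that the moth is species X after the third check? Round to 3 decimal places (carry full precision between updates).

Each posterior becomes the prior for the next update.
After 'absent': P(species X) = 0.65·0.8000 / (0.65·0.8000 + 0.8·0.2000) ≈ 0.7647
After 'present': P(species X) = 0.35·0.7647 / (0.35·0.7647 + 0.2·0.2353) ≈ 0.8505
After 'absent': P(species X) = 0.65·0.8505 / (0.65·0.8505 + 0.8·0.1495) ≈ 0.8221

0.822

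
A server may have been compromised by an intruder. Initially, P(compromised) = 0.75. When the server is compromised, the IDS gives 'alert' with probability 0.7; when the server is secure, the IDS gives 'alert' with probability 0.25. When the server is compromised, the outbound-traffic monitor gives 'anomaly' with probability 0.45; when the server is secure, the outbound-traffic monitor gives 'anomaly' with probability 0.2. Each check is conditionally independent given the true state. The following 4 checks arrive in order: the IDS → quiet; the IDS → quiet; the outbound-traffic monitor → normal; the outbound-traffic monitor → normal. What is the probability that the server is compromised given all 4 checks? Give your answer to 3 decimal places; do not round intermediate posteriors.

Each posterior becomes the prior for the next update.
After the IDS='quiet': P(compromised) = 0.3·0.7500 / (0.3·0.7500 + 0.75·0.2500) ≈ 0.5455
After the IDS='quiet': P(compromised) = 0.3·0.5455 / (0.3·0.5455 + 0.75·0.4545) ≈ 0.3243
After the outbound-traffic monitor='normal': P(compromised) = 0.55·0.3243 / (0.55·0.3243 + 0.8·0.6757) ≈ 0.2481
After the outbound-traffic monitor='normal': P(compromised) = 0.55·0.2481 / (0.55·0.2481 + 0.8·0.7519) ≈ 0.1849

0.185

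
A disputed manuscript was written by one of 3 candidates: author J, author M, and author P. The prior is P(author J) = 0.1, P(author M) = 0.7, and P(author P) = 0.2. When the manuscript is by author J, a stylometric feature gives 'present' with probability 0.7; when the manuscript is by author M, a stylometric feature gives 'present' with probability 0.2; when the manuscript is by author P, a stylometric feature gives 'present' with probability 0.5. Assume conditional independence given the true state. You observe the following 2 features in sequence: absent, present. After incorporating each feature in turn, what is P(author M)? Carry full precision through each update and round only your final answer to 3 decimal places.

After 'absent': normaliser = 0.3·0.1000 + 0.8·0.7000 + 0.5·0.2000; P(author J) ≈ 0.0435, P(author M) ≈ 0.8116, P(author P) ≈ 0.1449
After 'present': normaliser = 0.7·0.0435 + 0.2·0.8116 + 0.5·0.1449; P(author J) ≈ 0.1148, P(author M) ≈ 0.6120, P(author P) ≈ 0.2732

0.612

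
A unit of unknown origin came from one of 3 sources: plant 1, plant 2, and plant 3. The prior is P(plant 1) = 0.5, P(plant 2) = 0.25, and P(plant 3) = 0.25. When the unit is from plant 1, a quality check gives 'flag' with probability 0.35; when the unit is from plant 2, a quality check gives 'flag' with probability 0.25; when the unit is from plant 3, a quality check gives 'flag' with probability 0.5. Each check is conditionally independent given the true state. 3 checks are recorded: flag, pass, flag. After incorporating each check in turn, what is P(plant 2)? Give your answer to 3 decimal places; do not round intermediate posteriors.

0.142

After 'flag': normaliser = 0.35·0.5000 + 0.25·0.2500 + 0.5·0.2500; P(plant 1) ≈ 0.4828, P(plant 2) ≈ 0.1724, P(plant 3) ≈ 0.3448
After 'pass': normaliser = 0.65·0.4828 + 0.75·0.1724 + 0.5·0.3448; P(plant 1) ≈ 0.5098, P(plant 2) ≈ 0.2101, P(plant 3) ≈ 0.2801
After 'flag': normaliser = 0.35·0.5098 + 0.25·0.2101 + 0.5·0.2801; P(plant 1) ≈ 0.4809, P(plant 2) ≈ 0.1416, P(plant 3) ≈ 0.3775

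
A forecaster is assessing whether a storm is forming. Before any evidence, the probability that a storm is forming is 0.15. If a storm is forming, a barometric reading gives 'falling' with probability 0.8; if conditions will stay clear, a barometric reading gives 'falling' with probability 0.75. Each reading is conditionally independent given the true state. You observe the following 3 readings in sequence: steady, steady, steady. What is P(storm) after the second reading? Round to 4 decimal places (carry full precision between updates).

After 'steady': P(storm) = 0.2·0.1500 / (0.2·0.1500 + 0.25·0.8500) ≈ 0.1237
After 'steady': P(storm) = 0.2·0.1237 / (0.2·0.1237 + 0.25·0.8763) ≈ 0.1015

0.1015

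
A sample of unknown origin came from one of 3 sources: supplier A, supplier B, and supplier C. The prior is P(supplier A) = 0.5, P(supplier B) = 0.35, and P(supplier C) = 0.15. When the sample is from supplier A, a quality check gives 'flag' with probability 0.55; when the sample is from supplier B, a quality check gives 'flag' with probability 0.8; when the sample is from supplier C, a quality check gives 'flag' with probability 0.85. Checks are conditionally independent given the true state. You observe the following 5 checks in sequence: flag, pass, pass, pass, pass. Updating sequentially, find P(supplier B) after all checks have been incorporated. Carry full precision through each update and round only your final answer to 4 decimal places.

After 'flag': normaliser = 0.55·0.5000 + 0.8·0.3500 + 0.85·0.1500; P(supplier A) ≈ 0.4029, P(supplier B) ≈ 0.4103, P(supplier C) ≈ 0.1868
After 'pass': normaliser = 0.45·0.4029 + 0.2·0.4103 + 0.15·0.1868; P(supplier A) ≈ 0.6223, P(supplier B) ≈ 0.2816, P(supplier C) ≈ 0.0962
After 'pass': normaliser = 0.45·0.6223 + 0.2·0.2816 + 0.15·0.0962; P(supplier A) ≈ 0.7983, P(supplier B) ≈ 0.1606, P(supplier C) ≈ 0.0411
After 'pass': normaliser = 0.45·0.7983 + 0.2·0.1606 + 0.15·0.0411; P(supplier A) ≈ 0.9037, P(supplier B) ≈ 0.0808, P(supplier C) ≈ 0.0155
After 'pass': normaliser = 0.45·0.9037 + 0.2·0.0808 + 0.15·0.0155; P(supplier A) ≈ 0.9565, P(supplier B) ≈ 0.0380, P(supplier C) ≈ 0.0055

0.0380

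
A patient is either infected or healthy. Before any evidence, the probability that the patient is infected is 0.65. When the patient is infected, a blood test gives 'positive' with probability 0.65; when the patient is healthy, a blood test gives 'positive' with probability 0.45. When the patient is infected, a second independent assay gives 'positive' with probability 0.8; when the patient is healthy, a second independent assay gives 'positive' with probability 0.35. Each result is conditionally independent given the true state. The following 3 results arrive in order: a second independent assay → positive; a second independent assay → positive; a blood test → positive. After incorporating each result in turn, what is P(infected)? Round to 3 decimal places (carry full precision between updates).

Each posterior becomes the prior for the next update.
After a second independent assay='positive': P(infected) = 0.8·0.6500 / (0.8·0.6500 + 0.35·0.3500) ≈ 0.8093
After a second independent assay='positive': P(infected) = 0.8·0.8093 / (0.8·0.8093 + 0.35·0.1907) ≈ 0.9066
After a blood test='positive': P(infected) = 0.65·0.9066 / (0.65·0.9066 + 0.45·0.0934) ≈ 0.9334

0.933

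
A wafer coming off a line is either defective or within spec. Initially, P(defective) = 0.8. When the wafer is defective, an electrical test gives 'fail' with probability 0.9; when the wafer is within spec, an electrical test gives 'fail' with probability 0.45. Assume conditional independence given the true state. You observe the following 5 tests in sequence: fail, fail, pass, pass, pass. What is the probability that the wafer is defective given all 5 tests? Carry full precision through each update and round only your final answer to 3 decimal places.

After 'fail': P(defective) = 0.9·0.8000 / (0.9·0.8000 + 0.45·0.2000) ≈ 0.8889
After 'fail': P(defective) = 0.9·0.8889 / (0.9·0.8889 + 0.45·0.1111) ≈ 0.9412
After 'pass': P(defective) = 0.1·0.9412 / (0.1·0.9412 + 0.55·0.0588) ≈ 0.7442
After 'pass': P(defective) = 0.1·0.7442 / (0.1·0.7442 + 0.55·0.2558) ≈ 0.3459
After 'pass': P(defective) = 0.1·0.3459 / (0.1·0.3459 + 0.55·0.6541) ≈ 0.0877

0.088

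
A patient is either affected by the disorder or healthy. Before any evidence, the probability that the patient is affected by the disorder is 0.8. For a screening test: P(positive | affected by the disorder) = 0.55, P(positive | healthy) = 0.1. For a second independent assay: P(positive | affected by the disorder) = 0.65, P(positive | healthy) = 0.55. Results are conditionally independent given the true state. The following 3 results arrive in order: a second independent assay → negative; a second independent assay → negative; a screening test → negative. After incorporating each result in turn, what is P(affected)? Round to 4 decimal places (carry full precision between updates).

0.5475

After a second independent assay='negative': P(affected) = 0.35·0.8000 / (0.35·0.8000 + 0.45·0.2000) ≈ 0.7568
After a second independent assay='negative': P(affected) = 0.35·0.7568 / (0.35·0.7568 + 0.45·0.2432) ≈ 0.7076
After a screening test='negative': P(affected) = 0.45·0.7076 / (0.45·0.7076 + 0.9·0.2924) ≈ 0.5475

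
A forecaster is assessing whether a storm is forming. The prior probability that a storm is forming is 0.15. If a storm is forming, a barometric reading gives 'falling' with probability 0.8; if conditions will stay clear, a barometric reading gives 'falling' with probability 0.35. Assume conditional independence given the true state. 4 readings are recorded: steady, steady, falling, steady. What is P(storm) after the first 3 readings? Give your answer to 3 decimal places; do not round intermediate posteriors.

0.037

After 'steady': P(storm) = 0.2·0.1500 / (0.2·0.1500 + 0.65·0.8500) ≈ 0.0515
After 'steady': P(storm) = 0.2·0.0515 / (0.2·0.0515 + 0.65·0.9485) ≈ 0.0164
After 'falling': P(storm) = 0.8·0.0164 / (0.8·0.0164 + 0.35·0.9836) ≈ 0.0368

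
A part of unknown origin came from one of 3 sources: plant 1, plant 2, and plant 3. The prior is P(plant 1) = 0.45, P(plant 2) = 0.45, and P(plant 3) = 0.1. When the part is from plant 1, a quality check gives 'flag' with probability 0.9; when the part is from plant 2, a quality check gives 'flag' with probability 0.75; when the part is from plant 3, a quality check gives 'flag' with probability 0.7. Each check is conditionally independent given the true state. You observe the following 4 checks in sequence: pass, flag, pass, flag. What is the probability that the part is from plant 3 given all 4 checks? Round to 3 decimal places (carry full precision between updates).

Each posterior becomes the prior for the next update.
After 'pass': normaliser = 0.1·0.4500 + 0.25·0.4500 + 0.3·0.1000; P(plant 1) ≈ 0.2400, P(plant 2) ≈ 0.6000, P(plant 3) ≈ 0.1600
After 'flag': normaliser = 0.9·0.2400 + 0.75·0.6000 + 0.7·0.1600; P(plant 1) ≈ 0.2776, P(plant 2) ≈ 0.5784, P(plant 3) ≈ 0.1440
After 'pass': normaliser = 0.1·0.2776 + 0.25·0.5784 + 0.3·0.1440; P(plant 1) ≈ 0.1288, P(plant 2) ≈ 0.6708, P(plant 3) ≈ 0.2004
After 'flag': normaliser = 0.9·0.1288 + 0.75·0.6708 + 0.7·0.2004; P(plant 1) ≈ 0.1527, P(plant 2) ≈ 0.6626, P(plant 3) ≈ 0.1847

0.185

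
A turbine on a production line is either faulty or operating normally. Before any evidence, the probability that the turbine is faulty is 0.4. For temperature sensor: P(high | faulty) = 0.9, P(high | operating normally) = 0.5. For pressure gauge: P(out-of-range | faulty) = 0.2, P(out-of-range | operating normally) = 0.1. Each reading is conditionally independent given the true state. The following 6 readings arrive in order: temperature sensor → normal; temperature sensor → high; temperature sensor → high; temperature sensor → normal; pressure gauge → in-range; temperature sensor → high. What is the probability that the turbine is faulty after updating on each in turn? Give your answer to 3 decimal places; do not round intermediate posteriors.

After temperature sensor='normal': P(faulty) = 0.1·0.4000 / (0.1·0.4000 + 0.5·0.6000) ≈ 0.1176
After temperature sensor='high': P(faulty) = 0.9·0.1176 / (0.9·0.1176 + 0.5·0.8824) ≈ 0.1935
After temperature sensor='high': P(faulty) = 0.9·0.1935 / (0.9·0.1935 + 0.5·0.8065) ≈ 0.3017
After temperature sensor='normal': P(faulty) = 0.1·0.3017 / (0.1·0.3017 + 0.5·0.6983) ≈ 0.0795
After pressure gauge='in-range': P(faulty) = 0.8·0.0795 / (0.8·0.0795 + 0.9·0.9205) ≈ 0.0713
After temperature sensor='high': P(faulty) = 0.9·0.0713 / (0.9·0.0713 + 0.5·0.9287) ≈ 0.1215

0.121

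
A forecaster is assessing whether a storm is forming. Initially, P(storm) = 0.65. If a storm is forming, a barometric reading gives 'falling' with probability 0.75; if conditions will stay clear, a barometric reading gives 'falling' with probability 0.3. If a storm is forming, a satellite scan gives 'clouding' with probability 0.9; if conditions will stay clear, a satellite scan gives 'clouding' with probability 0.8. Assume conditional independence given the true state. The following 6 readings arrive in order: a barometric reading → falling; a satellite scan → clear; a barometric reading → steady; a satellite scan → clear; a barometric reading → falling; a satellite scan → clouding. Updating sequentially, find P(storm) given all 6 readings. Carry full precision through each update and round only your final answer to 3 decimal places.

After a barometric reading='falling': P(storm) = 0.75·0.6500 / (0.75·0.6500 + 0.3·0.3500) ≈ 0.8228
After a satellite scan='clear': P(storm) = 0.1·0.8228 / (0.1·0.8228 + 0.2·0.1772) ≈ 0.6989
After a barometric reading='steady': P(storm) = 0.25·0.6989 / (0.25·0.6989 + 0.7·0.3011) ≈ 0.4533
After a satellite scan='clear': P(storm) = 0.1·0.4533 / (0.1·0.4533 + 0.2·0.5467) ≈ 0.2931
After a barometric reading='falling': P(storm) = 0.75·0.2931 / (0.75·0.2931 + 0.3·0.7069) ≈ 0.5089
After a satellite scan='clouding': P(storm) = 0.9·0.5089 / (0.9·0.5089 + 0.8·0.4911) ≈ 0.5383

0.538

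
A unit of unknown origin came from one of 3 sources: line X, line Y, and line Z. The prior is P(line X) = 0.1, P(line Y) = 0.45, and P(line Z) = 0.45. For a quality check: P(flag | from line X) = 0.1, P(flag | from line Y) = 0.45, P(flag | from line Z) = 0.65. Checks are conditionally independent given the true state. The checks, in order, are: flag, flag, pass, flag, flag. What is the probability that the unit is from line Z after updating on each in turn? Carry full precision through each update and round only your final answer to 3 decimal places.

After 'flag': normaliser = 0.1·0.1000 + 0.45·0.4500 + 0.65·0.4500; P(line X) ≈ 0.0198, P(line Y) ≈ 0.4010, P(line Z) ≈ 0.5792
After 'flag': normaliser = 0.1·0.0198 + 0.45·0.4010 + 0.65·0.5792; P(line X) ≈ 0.0035, P(line Y) ≈ 0.3229, P(line Z) ≈ 0.6736
After 'pass': normaliser = 0.9·0.0035 + 0.55·0.3229 + 0.35·0.6736; P(line X) ≈ 0.0077, P(line Y) ≈ 0.4263, P(line Z) ≈ 0.5660
After 'flag': normaliser = 0.1·0.0077 + 0.45·0.4263 + 0.65·0.5660; P(line X) ≈ 0.0014, P(line Y) ≈ 0.3423, P(line Z) ≈ 0.6564
After 'flag': normaliser = 0.1·0.0014 + 0.45·0.3423 + 0.65·0.6564; P(line X) ≈ 0.0002, P(line Y) ≈ 0.2652, P(line Z) ≈ 0.7346

0.735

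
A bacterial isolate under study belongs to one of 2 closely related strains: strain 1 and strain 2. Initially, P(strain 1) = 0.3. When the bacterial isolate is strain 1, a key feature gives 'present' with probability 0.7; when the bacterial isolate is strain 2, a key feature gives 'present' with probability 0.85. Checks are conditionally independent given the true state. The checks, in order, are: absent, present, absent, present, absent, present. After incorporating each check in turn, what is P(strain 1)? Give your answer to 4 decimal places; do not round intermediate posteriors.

Each posterior becomes the prior for the next update.
After 'absent': P(strain 1) = 0.3·0.3000 / (0.3·0.3000 + 0.15·0.7000) ≈ 0.4615
After 'present': P(strain 1) = 0.7·0.4615 / (0.7·0.4615 + 0.85·0.5385) ≈ 0.4138
After 'absent': P(strain 1) = 0.3·0.4138 / (0.3·0.4138 + 0.15·0.5862) ≈ 0.5854
After 'present': P(strain 1) = 0.7·0.5854 / (0.7·0.5854 + 0.85·0.4146) ≈ 0.5376
After 'absent': P(strain 1) = 0.3·0.5376 / (0.3·0.5376 + 0.15·0.4624) ≈ 0.6993
After 'present': P(strain 1) = 0.7·0.6993 / (0.7·0.6993 + 0.85·0.3007) ≈ 0.6569

0.6569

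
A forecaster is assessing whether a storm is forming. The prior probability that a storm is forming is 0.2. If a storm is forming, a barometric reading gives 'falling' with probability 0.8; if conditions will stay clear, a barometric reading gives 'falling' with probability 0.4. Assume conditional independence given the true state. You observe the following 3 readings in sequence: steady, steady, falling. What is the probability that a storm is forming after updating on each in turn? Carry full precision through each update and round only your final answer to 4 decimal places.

After 'steady': P(storm) = 0.2·0.2000 / (0.2·0.2000 + 0.6·0.8000) ≈ 0.0769
After 'steady': P(storm) = 0.2·0.0769 / (0.2·0.0769 + 0.6·0.9231) ≈ 0.0270
After 'falling': P(storm) = 0.8·0.0270 / (0.8·0.0270 + 0.4·0.9730) ≈ 0.0526

0.0526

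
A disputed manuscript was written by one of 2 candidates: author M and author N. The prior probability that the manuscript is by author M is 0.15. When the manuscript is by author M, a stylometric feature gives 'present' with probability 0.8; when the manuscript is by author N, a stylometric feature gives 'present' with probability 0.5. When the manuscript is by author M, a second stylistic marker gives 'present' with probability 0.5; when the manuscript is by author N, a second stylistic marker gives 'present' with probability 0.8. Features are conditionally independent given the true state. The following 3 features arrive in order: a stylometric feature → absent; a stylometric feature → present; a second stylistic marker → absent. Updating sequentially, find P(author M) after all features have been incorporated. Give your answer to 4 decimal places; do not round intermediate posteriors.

After a stylometric feature='absent': P(author M) = 0.2·0.1500 / (0.2·0.1500 + 0.5·0.8500) ≈ 0.0659
After a stylometric feature='present': P(author M) = 0.8·0.0659 / (0.8·0.0659 + 0.5·0.9341) ≈ 0.1015
After a second stylistic marker='absent': P(author M) = 0.5·0.1015 / (0.5·0.1015 + 0.2·0.8985) ≈ 0.2202

0.2202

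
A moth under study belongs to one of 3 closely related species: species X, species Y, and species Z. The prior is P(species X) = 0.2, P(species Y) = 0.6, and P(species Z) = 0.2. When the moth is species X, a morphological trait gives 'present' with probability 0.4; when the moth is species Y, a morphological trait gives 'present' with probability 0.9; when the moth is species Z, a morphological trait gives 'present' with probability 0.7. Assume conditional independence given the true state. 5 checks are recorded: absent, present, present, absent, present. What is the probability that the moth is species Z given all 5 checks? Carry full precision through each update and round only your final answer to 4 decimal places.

After 'absent': normaliser = 0.6·0.2000 + 0.1·0.6000 + 0.3·0.2000; P(species X) ≈ 0.5000, P(species Y) ≈ 0.2500, P(species Z) ≈ 0.2500
After 'present': normaliser = 0.4·0.5000 + 0.9·0.2500 + 0.7·0.2500; P(species X) ≈ 0.3333, P(species Y) ≈ 0.3750, P(species Z) ≈ 0.2917
After 'present': normaliser = 0.4·0.3333 + 0.9·0.3750 + 0.7·0.2917; P(species X) ≈ 0.1975, P(species Y) ≈ 0.5000, P(species Z) ≈ 0.3025
After 'absent': normaliser = 0.6·0.1975 + 0.1·0.5000 + 0.3·0.3025; P(species X) ≈ 0.4571, P(species Y) ≈ 0.1929, P(species Z) ≈ 0.3500
After 'present': normaliser = 0.4·0.4571 + 0.9·0.1929 + 0.7·0.3500; P(species X) ≈ 0.3040, P(species Y) ≈ 0.2886, P(species Z) ≈ 0.4074

0.4074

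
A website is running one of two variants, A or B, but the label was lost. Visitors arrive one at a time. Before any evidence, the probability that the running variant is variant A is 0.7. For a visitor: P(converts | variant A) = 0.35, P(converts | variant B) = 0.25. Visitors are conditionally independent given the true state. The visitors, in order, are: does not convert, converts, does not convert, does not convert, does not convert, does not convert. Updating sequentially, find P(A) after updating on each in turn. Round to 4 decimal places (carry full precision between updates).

After 'does not convert': P(A) = 0.65·0.7000 / (0.65·0.7000 + 0.75·0.3000) ≈ 0.6691
After 'converts': P(A) = 0.35·0.6691 / (0.35·0.6691 + 0.25·0.3309) ≈ 0.7390
After 'does not convert': P(A) = 0.65·0.7390 / (0.65·0.7390 + 0.75·0.2610) ≈ 0.7104
After 'does not convert': P(A) = 0.65·0.7104 / (0.65·0.7104 + 0.75·0.2896) ≈ 0.6802
After 'does not convert': P(A) = 0.65·0.6802 / (0.65·0.6802 + 0.75·0.3198) ≈ 0.6483
After 'does not convert': P(A) = 0.65·0.6483 / (0.65·0.6483 + 0.75·0.3517) ≈ 0.6150

0.6150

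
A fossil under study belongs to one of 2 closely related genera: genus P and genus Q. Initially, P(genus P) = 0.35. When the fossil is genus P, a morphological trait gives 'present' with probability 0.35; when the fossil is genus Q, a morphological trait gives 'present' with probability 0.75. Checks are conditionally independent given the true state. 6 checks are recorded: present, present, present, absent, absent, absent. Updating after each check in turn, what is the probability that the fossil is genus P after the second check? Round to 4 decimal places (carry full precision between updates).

0.1050

After 'present': P(genus P) = 0.35·0.3500 / (0.35·0.3500 + 0.75·0.6500) ≈ 0.2008
After 'present': P(genus P) = 0.35·0.2008 / (0.35·0.2008 + 0.75·0.7992) ≈ 0.1050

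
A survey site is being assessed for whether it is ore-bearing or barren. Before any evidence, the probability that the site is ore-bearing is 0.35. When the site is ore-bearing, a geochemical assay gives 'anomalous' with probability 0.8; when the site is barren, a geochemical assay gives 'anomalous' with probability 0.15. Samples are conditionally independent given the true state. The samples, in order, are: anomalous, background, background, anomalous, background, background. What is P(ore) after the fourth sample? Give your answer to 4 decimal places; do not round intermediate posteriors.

After 'anomalous': P(ore) = 0.8·0.3500 / (0.8·0.3500 + 0.15·0.6500) ≈ 0.7417
After 'background': P(ore) = 0.2·0.7417 / (0.2·0.7417 + 0.85·0.2583) ≈ 0.4032
After 'background': P(ore) = 0.2·0.4032 / (0.2·0.4032 + 0.85·0.5968) ≈ 0.1372
After 'anomalous': P(ore) = 0.8·0.1372 / (0.8·0.1372 + 0.15·0.8628) ≈ 0.4589

0.4589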